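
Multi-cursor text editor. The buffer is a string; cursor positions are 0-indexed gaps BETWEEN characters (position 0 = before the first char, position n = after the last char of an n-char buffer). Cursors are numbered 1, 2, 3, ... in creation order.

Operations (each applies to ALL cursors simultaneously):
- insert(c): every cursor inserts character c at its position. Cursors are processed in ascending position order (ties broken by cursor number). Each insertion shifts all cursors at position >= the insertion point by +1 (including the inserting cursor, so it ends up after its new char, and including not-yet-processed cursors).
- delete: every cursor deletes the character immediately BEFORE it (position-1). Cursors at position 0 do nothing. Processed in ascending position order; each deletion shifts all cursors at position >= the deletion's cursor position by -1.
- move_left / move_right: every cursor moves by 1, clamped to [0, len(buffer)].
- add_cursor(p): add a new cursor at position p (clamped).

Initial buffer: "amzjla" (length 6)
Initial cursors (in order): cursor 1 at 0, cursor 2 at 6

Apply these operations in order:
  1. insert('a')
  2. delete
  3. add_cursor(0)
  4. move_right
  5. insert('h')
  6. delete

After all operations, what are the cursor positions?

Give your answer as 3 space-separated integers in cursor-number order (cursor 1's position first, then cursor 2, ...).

Answer: 1 6 1

Derivation:
After op 1 (insert('a')): buffer="aamzjlaa" (len 8), cursors c1@1 c2@8, authorship 1......2
After op 2 (delete): buffer="amzjla" (len 6), cursors c1@0 c2@6, authorship ......
After op 3 (add_cursor(0)): buffer="amzjla" (len 6), cursors c1@0 c3@0 c2@6, authorship ......
After op 4 (move_right): buffer="amzjla" (len 6), cursors c1@1 c3@1 c2@6, authorship ......
After op 5 (insert('h')): buffer="ahhmzjlah" (len 9), cursors c1@3 c3@3 c2@9, authorship .13.....2
After op 6 (delete): buffer="amzjla" (len 6), cursors c1@1 c3@1 c2@6, authorship ......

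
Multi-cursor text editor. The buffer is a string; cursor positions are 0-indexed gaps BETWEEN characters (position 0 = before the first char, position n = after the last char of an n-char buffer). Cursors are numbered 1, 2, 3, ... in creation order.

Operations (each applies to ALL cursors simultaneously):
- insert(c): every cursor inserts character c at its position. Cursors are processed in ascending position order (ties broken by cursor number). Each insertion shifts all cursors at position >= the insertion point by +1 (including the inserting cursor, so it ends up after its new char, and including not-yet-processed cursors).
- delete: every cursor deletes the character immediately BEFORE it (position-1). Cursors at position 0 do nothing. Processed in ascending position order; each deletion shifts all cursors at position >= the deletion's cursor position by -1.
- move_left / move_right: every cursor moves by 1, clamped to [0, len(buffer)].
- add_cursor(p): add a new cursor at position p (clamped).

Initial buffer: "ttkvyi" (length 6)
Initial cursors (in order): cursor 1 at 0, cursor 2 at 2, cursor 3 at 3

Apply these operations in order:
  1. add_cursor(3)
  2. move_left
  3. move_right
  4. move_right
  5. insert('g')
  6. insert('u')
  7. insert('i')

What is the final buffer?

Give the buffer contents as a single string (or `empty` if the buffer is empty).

Answer: ttguikguivgguuiiyi

Derivation:
After op 1 (add_cursor(3)): buffer="ttkvyi" (len 6), cursors c1@0 c2@2 c3@3 c4@3, authorship ......
After op 2 (move_left): buffer="ttkvyi" (len 6), cursors c1@0 c2@1 c3@2 c4@2, authorship ......
After op 3 (move_right): buffer="ttkvyi" (len 6), cursors c1@1 c2@2 c3@3 c4@3, authorship ......
After op 4 (move_right): buffer="ttkvyi" (len 6), cursors c1@2 c2@3 c3@4 c4@4, authorship ......
After op 5 (insert('g')): buffer="ttgkgvggyi" (len 10), cursors c1@3 c2@5 c3@8 c4@8, authorship ..1.2.34..
After op 6 (insert('u')): buffer="ttgukguvgguuyi" (len 14), cursors c1@4 c2@7 c3@12 c4@12, authorship ..11.22.3434..
After op 7 (insert('i')): buffer="ttguikguivgguuiiyi" (len 18), cursors c1@5 c2@9 c3@16 c4@16, authorship ..111.222.343434..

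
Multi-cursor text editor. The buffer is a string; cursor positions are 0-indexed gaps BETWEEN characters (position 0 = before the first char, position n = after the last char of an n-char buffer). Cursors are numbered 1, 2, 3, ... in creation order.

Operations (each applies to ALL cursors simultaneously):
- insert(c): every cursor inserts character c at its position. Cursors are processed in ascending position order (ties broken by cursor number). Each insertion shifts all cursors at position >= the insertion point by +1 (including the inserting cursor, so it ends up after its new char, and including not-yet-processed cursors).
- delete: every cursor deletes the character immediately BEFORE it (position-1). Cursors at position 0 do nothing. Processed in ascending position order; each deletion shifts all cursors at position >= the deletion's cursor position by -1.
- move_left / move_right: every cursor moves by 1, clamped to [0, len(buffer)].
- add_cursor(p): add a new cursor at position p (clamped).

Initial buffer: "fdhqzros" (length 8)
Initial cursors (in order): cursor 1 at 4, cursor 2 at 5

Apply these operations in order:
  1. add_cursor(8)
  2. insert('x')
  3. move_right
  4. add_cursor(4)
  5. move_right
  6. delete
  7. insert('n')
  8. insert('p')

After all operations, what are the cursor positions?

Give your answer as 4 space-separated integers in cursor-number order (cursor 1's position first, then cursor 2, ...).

Answer: 9 12 15 6

Derivation:
After op 1 (add_cursor(8)): buffer="fdhqzros" (len 8), cursors c1@4 c2@5 c3@8, authorship ........
After op 2 (insert('x')): buffer="fdhqxzxrosx" (len 11), cursors c1@5 c2@7 c3@11, authorship ....1.2...3
After op 3 (move_right): buffer="fdhqxzxrosx" (len 11), cursors c1@6 c2@8 c3@11, authorship ....1.2...3
After op 4 (add_cursor(4)): buffer="fdhqxzxrosx" (len 11), cursors c4@4 c1@6 c2@8 c3@11, authorship ....1.2...3
After op 5 (move_right): buffer="fdhqxzxrosx" (len 11), cursors c4@5 c1@7 c2@9 c3@11, authorship ....1.2...3
After op 6 (delete): buffer="fdhqzrs" (len 7), cursors c4@4 c1@5 c2@6 c3@7, authorship .......
After op 7 (insert('n')): buffer="fdhqnznrnsn" (len 11), cursors c4@5 c1@7 c2@9 c3@11, authorship ....4.1.2.3
After op 8 (insert('p')): buffer="fdhqnpznprnpsnp" (len 15), cursors c4@6 c1@9 c2@12 c3@15, authorship ....44.11.22.33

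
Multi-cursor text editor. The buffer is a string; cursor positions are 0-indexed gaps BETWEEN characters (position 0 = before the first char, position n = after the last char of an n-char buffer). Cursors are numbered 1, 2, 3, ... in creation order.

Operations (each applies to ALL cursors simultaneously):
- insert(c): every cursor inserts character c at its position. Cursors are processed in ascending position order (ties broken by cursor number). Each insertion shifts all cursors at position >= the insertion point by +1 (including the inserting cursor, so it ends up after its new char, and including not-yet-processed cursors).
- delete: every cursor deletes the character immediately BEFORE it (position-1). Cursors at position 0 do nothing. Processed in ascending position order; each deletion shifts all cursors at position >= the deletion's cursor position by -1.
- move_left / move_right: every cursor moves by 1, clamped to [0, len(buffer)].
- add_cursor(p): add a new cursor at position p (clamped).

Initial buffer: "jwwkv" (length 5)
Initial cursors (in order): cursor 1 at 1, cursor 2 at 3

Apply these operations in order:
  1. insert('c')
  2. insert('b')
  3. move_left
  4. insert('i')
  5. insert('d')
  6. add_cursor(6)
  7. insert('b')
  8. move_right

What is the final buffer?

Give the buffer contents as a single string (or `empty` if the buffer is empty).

After op 1 (insert('c')): buffer="jcwwckv" (len 7), cursors c1@2 c2@5, authorship .1..2..
After op 2 (insert('b')): buffer="jcbwwcbkv" (len 9), cursors c1@3 c2@7, authorship .11..22..
After op 3 (move_left): buffer="jcbwwcbkv" (len 9), cursors c1@2 c2@6, authorship .11..22..
After op 4 (insert('i')): buffer="jcibwwcibkv" (len 11), cursors c1@3 c2@8, authorship .111..222..
After op 5 (insert('d')): buffer="jcidbwwcidbkv" (len 13), cursors c1@4 c2@10, authorship .1111..2222..
After op 6 (add_cursor(6)): buffer="jcidbwwcidbkv" (len 13), cursors c1@4 c3@6 c2@10, authorship .1111..2222..
After op 7 (insert('b')): buffer="jcidbbwbwcidbbkv" (len 16), cursors c1@5 c3@8 c2@13, authorship .11111.3.22222..
After op 8 (move_right): buffer="jcidbbwbwcidbbkv" (len 16), cursors c1@6 c3@9 c2@14, authorship .11111.3.22222..

Answer: jcidbbwbwcidbbkv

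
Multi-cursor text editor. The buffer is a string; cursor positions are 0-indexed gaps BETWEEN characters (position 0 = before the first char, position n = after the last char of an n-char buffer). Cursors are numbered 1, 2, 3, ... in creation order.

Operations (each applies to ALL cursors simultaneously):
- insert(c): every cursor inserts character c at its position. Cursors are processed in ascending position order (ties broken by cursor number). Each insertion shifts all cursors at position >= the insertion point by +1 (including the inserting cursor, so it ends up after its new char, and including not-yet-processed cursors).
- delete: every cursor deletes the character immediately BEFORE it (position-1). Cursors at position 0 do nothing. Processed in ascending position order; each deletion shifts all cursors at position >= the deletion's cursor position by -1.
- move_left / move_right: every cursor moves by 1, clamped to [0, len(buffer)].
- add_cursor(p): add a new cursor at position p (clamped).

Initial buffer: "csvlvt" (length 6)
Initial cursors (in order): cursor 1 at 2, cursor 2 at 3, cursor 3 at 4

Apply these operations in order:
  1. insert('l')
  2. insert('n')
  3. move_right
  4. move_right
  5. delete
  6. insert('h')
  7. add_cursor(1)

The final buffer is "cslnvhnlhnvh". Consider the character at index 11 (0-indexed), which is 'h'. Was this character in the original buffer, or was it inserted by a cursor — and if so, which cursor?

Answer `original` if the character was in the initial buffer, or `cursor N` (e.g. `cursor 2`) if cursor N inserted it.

After op 1 (insert('l')): buffer="cslvlllvt" (len 9), cursors c1@3 c2@5 c3@7, authorship ..1.2.3..
After op 2 (insert('n')): buffer="cslnvlnllnvt" (len 12), cursors c1@4 c2@7 c3@10, authorship ..11.22.33..
After op 3 (move_right): buffer="cslnvlnllnvt" (len 12), cursors c1@5 c2@8 c3@11, authorship ..11.22.33..
After op 4 (move_right): buffer="cslnvlnllnvt" (len 12), cursors c1@6 c2@9 c3@12, authorship ..11.22.33..
After op 5 (delete): buffer="cslnvnlnv" (len 9), cursors c1@5 c2@7 c3@9, authorship ..11.2.3.
After op 6 (insert('h')): buffer="cslnvhnlhnvh" (len 12), cursors c1@6 c2@9 c3@12, authorship ..11.12.23.3
After op 7 (add_cursor(1)): buffer="cslnvhnlhnvh" (len 12), cursors c4@1 c1@6 c2@9 c3@12, authorship ..11.12.23.3
Authorship (.=original, N=cursor N): . . 1 1 . 1 2 . 2 3 . 3
Index 11: author = 3

Answer: cursor 3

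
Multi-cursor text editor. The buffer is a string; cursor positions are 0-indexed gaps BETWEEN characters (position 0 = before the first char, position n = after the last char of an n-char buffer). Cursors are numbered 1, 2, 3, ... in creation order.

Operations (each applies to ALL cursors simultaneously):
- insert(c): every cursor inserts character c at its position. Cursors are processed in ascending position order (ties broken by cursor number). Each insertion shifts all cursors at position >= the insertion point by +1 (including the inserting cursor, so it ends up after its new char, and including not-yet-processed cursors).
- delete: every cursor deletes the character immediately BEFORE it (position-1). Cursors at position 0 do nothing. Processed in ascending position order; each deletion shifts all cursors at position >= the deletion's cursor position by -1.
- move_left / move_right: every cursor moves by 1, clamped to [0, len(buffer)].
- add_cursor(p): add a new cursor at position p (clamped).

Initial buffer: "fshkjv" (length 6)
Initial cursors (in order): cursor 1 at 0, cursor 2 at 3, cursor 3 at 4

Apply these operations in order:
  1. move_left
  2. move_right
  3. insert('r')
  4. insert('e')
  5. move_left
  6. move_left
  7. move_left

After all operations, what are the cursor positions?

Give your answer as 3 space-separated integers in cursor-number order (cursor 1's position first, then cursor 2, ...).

Answer: 0 4 7

Derivation:
After op 1 (move_left): buffer="fshkjv" (len 6), cursors c1@0 c2@2 c3@3, authorship ......
After op 2 (move_right): buffer="fshkjv" (len 6), cursors c1@1 c2@3 c3@4, authorship ......
After op 3 (insert('r')): buffer="frshrkrjv" (len 9), cursors c1@2 c2@5 c3@7, authorship .1..2.3..
After op 4 (insert('e')): buffer="freshrekrejv" (len 12), cursors c1@3 c2@7 c3@10, authorship .11..22.33..
After op 5 (move_left): buffer="freshrekrejv" (len 12), cursors c1@2 c2@6 c3@9, authorship .11..22.33..
After op 6 (move_left): buffer="freshrekrejv" (len 12), cursors c1@1 c2@5 c3@8, authorship .11..22.33..
After op 7 (move_left): buffer="freshrekrejv" (len 12), cursors c1@0 c2@4 c3@7, authorship .11..22.33..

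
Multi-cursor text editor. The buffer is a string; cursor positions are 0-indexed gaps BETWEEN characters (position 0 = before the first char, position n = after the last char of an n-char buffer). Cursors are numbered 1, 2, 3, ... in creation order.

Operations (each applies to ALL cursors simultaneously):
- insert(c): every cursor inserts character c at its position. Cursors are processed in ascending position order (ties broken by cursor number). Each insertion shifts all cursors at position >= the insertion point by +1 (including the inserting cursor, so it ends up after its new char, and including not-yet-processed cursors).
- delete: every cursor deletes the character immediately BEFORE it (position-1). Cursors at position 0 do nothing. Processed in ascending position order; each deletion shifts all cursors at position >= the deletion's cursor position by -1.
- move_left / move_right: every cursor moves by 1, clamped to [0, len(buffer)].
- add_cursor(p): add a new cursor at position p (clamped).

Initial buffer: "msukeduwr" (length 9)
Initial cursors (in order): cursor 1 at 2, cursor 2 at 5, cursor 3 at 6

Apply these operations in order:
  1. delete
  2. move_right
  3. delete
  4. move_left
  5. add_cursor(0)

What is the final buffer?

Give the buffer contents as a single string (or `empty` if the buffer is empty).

After op 1 (delete): buffer="mukuwr" (len 6), cursors c1@1 c2@3 c3@3, authorship ......
After op 2 (move_right): buffer="mukuwr" (len 6), cursors c1@2 c2@4 c3@4, authorship ......
After op 3 (delete): buffer="mwr" (len 3), cursors c1@1 c2@1 c3@1, authorship ...
After op 4 (move_left): buffer="mwr" (len 3), cursors c1@0 c2@0 c3@0, authorship ...
After op 5 (add_cursor(0)): buffer="mwr" (len 3), cursors c1@0 c2@0 c3@0 c4@0, authorship ...

Answer: mwr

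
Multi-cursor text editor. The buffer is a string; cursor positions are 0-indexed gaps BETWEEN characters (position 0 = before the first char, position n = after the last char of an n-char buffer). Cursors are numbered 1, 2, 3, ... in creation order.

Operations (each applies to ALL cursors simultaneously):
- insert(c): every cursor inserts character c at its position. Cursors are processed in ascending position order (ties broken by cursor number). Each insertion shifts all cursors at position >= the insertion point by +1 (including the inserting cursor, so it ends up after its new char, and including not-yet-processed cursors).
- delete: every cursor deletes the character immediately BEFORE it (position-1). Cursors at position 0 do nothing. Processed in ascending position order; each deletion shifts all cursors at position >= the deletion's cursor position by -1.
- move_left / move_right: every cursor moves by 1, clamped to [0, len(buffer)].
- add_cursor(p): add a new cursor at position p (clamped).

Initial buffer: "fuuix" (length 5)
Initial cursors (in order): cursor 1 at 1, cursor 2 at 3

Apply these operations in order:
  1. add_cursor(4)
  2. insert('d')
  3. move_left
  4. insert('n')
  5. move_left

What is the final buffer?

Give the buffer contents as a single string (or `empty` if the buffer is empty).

Answer: fnduundindx

Derivation:
After op 1 (add_cursor(4)): buffer="fuuix" (len 5), cursors c1@1 c2@3 c3@4, authorship .....
After op 2 (insert('d')): buffer="fduudidx" (len 8), cursors c1@2 c2@5 c3@7, authorship .1..2.3.
After op 3 (move_left): buffer="fduudidx" (len 8), cursors c1@1 c2@4 c3@6, authorship .1..2.3.
After op 4 (insert('n')): buffer="fnduundindx" (len 11), cursors c1@2 c2@6 c3@9, authorship .11..22.33.
After op 5 (move_left): buffer="fnduundindx" (len 11), cursors c1@1 c2@5 c3@8, authorship .11..22.33.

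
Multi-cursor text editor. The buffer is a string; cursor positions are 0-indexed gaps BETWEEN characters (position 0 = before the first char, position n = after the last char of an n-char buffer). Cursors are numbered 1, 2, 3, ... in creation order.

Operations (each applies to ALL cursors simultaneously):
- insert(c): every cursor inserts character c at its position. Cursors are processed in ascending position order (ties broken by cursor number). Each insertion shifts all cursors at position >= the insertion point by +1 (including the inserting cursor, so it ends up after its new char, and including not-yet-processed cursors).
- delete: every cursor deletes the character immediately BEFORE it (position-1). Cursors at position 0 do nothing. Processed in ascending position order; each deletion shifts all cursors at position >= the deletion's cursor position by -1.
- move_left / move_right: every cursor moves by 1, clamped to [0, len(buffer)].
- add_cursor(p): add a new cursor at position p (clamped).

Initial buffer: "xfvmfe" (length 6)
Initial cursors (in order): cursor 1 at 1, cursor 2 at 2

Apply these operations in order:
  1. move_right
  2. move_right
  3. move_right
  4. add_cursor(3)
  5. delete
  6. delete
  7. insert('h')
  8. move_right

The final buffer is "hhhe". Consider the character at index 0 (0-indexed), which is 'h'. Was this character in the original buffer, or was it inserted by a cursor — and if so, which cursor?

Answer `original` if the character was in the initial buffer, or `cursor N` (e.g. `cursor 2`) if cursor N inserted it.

After op 1 (move_right): buffer="xfvmfe" (len 6), cursors c1@2 c2@3, authorship ......
After op 2 (move_right): buffer="xfvmfe" (len 6), cursors c1@3 c2@4, authorship ......
After op 3 (move_right): buffer="xfvmfe" (len 6), cursors c1@4 c2@5, authorship ......
After op 4 (add_cursor(3)): buffer="xfvmfe" (len 6), cursors c3@3 c1@4 c2@5, authorship ......
After op 5 (delete): buffer="xfe" (len 3), cursors c1@2 c2@2 c3@2, authorship ...
After op 6 (delete): buffer="e" (len 1), cursors c1@0 c2@0 c3@0, authorship .
After op 7 (insert('h')): buffer="hhhe" (len 4), cursors c1@3 c2@3 c3@3, authorship 123.
After op 8 (move_right): buffer="hhhe" (len 4), cursors c1@4 c2@4 c3@4, authorship 123.
Authorship (.=original, N=cursor N): 1 2 3 .
Index 0: author = 1

Answer: cursor 1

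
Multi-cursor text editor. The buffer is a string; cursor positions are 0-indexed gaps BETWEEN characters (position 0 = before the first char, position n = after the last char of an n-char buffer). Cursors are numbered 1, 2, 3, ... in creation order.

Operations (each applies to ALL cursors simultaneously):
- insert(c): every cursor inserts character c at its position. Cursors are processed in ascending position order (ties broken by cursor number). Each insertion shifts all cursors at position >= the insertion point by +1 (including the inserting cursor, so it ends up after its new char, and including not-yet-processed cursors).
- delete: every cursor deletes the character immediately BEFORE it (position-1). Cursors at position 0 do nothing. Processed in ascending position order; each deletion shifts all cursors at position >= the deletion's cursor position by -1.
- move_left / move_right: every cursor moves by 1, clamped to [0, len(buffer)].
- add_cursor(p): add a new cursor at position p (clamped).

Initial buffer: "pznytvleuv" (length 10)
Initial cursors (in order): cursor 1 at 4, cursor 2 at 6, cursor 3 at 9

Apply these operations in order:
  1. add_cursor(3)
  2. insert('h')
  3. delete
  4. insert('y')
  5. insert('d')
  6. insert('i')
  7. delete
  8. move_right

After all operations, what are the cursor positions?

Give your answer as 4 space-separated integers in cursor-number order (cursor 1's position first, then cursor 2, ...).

After op 1 (add_cursor(3)): buffer="pznytvleuv" (len 10), cursors c4@3 c1@4 c2@6 c3@9, authorship ..........
After op 2 (insert('h')): buffer="pznhyhtvhleuhv" (len 14), cursors c4@4 c1@6 c2@9 c3@13, authorship ...4.1..2...3.
After op 3 (delete): buffer="pznytvleuv" (len 10), cursors c4@3 c1@4 c2@6 c3@9, authorship ..........
After op 4 (insert('y')): buffer="pznyyytvyleuyv" (len 14), cursors c4@4 c1@6 c2@9 c3@13, authorship ...4.1..2...3.
After op 5 (insert('d')): buffer="pznydyydtvydleuydv" (len 18), cursors c4@5 c1@8 c2@12 c3@17, authorship ...44.11..22...33.
After op 6 (insert('i')): buffer="pznydiyyditvydileuydiv" (len 22), cursors c4@6 c1@10 c2@15 c3@21, authorship ...444.111..222...333.
After op 7 (delete): buffer="pznydyydtvydleuydv" (len 18), cursors c4@5 c1@8 c2@12 c3@17, authorship ...44.11..22...33.
After op 8 (move_right): buffer="pznydyydtvydleuydv" (len 18), cursors c4@6 c1@9 c2@13 c3@18, authorship ...44.11..22...33.

Answer: 9 13 18 6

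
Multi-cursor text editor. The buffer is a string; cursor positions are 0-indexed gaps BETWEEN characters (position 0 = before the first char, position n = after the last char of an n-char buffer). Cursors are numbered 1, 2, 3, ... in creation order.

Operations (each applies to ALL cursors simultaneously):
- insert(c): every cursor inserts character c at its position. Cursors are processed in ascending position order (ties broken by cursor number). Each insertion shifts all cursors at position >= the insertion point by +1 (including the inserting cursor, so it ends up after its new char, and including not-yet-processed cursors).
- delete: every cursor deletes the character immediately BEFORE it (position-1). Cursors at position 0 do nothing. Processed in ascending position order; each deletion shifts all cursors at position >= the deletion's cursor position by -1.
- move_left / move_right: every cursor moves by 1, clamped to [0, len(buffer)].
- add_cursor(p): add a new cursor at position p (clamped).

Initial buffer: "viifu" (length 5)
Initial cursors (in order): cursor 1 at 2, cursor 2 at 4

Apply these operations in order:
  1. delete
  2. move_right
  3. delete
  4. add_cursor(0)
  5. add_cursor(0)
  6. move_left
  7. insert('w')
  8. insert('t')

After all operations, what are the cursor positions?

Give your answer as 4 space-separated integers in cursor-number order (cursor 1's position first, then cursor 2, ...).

After op 1 (delete): buffer="viu" (len 3), cursors c1@1 c2@2, authorship ...
After op 2 (move_right): buffer="viu" (len 3), cursors c1@2 c2@3, authorship ...
After op 3 (delete): buffer="v" (len 1), cursors c1@1 c2@1, authorship .
After op 4 (add_cursor(0)): buffer="v" (len 1), cursors c3@0 c1@1 c2@1, authorship .
After op 5 (add_cursor(0)): buffer="v" (len 1), cursors c3@0 c4@0 c1@1 c2@1, authorship .
After op 6 (move_left): buffer="v" (len 1), cursors c1@0 c2@0 c3@0 c4@0, authorship .
After op 7 (insert('w')): buffer="wwwwv" (len 5), cursors c1@4 c2@4 c3@4 c4@4, authorship 1234.
After op 8 (insert('t')): buffer="wwwwttttv" (len 9), cursors c1@8 c2@8 c3@8 c4@8, authorship 12341234.

Answer: 8 8 8 8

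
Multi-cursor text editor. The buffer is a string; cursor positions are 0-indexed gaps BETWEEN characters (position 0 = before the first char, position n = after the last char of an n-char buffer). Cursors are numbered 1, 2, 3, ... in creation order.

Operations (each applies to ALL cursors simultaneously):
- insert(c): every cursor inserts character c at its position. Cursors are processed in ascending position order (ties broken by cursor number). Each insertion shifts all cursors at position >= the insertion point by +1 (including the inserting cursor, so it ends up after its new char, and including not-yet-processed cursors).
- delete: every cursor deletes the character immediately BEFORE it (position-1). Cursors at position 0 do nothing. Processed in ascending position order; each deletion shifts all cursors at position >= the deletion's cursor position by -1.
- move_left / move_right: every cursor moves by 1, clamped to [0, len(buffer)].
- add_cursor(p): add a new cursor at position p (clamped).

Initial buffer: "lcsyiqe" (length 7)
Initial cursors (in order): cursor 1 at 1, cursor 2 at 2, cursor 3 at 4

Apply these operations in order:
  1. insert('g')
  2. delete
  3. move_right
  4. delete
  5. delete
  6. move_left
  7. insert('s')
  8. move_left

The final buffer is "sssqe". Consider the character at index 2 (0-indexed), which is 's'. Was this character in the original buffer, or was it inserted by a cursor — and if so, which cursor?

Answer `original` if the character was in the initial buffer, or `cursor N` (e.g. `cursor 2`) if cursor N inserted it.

Answer: cursor 3

Derivation:
After op 1 (insert('g')): buffer="lgcgsygiqe" (len 10), cursors c1@2 c2@4 c3@7, authorship .1.2..3...
After op 2 (delete): buffer="lcsyiqe" (len 7), cursors c1@1 c2@2 c3@4, authorship .......
After op 3 (move_right): buffer="lcsyiqe" (len 7), cursors c1@2 c2@3 c3@5, authorship .......
After op 4 (delete): buffer="lyqe" (len 4), cursors c1@1 c2@1 c3@2, authorship ....
After op 5 (delete): buffer="qe" (len 2), cursors c1@0 c2@0 c3@0, authorship ..
After op 6 (move_left): buffer="qe" (len 2), cursors c1@0 c2@0 c3@0, authorship ..
After op 7 (insert('s')): buffer="sssqe" (len 5), cursors c1@3 c2@3 c3@3, authorship 123..
After op 8 (move_left): buffer="sssqe" (len 5), cursors c1@2 c2@2 c3@2, authorship 123..
Authorship (.=original, N=cursor N): 1 2 3 . .
Index 2: author = 3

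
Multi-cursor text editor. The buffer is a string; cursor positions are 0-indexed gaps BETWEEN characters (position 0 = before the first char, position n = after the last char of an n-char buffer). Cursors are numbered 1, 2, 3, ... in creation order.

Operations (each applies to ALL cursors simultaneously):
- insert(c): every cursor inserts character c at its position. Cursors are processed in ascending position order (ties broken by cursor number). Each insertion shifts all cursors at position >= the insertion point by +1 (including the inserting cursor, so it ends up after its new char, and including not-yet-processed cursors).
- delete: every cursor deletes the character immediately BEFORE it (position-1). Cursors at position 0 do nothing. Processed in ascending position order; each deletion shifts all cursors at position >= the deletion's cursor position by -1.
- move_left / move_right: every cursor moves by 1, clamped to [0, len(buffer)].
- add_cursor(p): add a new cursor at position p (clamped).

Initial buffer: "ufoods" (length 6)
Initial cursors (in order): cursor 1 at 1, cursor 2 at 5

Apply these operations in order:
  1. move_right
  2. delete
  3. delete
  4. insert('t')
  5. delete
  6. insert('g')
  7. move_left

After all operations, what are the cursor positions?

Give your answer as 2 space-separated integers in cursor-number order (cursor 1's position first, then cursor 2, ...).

Answer: 0 3

Derivation:
After op 1 (move_right): buffer="ufoods" (len 6), cursors c1@2 c2@6, authorship ......
After op 2 (delete): buffer="uood" (len 4), cursors c1@1 c2@4, authorship ....
After op 3 (delete): buffer="oo" (len 2), cursors c1@0 c2@2, authorship ..
After op 4 (insert('t')): buffer="toot" (len 4), cursors c1@1 c2@4, authorship 1..2
After op 5 (delete): buffer="oo" (len 2), cursors c1@0 c2@2, authorship ..
After op 6 (insert('g')): buffer="goog" (len 4), cursors c1@1 c2@4, authorship 1..2
After op 7 (move_left): buffer="goog" (len 4), cursors c1@0 c2@3, authorship 1..2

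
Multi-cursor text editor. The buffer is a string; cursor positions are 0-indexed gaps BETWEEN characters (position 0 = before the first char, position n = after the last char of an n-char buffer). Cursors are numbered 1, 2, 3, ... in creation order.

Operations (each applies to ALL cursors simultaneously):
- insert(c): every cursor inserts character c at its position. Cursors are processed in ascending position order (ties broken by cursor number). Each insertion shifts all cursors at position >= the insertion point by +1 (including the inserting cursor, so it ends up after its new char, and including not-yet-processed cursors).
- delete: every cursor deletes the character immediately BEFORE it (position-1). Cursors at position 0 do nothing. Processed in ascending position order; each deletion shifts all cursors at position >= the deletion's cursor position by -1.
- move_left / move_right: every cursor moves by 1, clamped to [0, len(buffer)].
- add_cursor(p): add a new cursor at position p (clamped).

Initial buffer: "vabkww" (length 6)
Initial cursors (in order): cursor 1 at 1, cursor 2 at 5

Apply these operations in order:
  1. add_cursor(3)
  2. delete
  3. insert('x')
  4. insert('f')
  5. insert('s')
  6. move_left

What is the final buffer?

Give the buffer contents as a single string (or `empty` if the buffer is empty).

After op 1 (add_cursor(3)): buffer="vabkww" (len 6), cursors c1@1 c3@3 c2@5, authorship ......
After op 2 (delete): buffer="akw" (len 3), cursors c1@0 c3@1 c2@2, authorship ...
After op 3 (insert('x')): buffer="xaxkxw" (len 6), cursors c1@1 c3@3 c2@5, authorship 1.3.2.
After op 4 (insert('f')): buffer="xfaxfkxfw" (len 9), cursors c1@2 c3@5 c2@8, authorship 11.33.22.
After op 5 (insert('s')): buffer="xfsaxfskxfsw" (len 12), cursors c1@3 c3@7 c2@11, authorship 111.333.222.
After op 6 (move_left): buffer="xfsaxfskxfsw" (len 12), cursors c1@2 c3@6 c2@10, authorship 111.333.222.

Answer: xfsaxfskxfsw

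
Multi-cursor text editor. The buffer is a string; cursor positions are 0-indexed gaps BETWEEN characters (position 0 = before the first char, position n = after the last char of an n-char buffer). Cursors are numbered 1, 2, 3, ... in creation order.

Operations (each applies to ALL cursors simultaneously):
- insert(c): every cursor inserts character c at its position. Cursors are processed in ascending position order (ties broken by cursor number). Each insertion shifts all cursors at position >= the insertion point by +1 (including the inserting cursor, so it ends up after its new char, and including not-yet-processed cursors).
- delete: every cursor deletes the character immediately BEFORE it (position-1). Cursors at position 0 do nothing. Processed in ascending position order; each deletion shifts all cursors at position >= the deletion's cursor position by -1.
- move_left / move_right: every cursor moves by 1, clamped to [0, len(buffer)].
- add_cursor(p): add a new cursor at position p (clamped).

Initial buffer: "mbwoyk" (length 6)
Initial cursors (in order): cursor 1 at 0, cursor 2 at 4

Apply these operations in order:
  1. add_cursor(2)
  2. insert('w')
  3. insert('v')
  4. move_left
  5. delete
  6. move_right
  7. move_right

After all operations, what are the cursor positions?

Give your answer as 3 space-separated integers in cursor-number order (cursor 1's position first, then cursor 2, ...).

Answer: 2 8 5

Derivation:
After op 1 (add_cursor(2)): buffer="mbwoyk" (len 6), cursors c1@0 c3@2 c2@4, authorship ......
After op 2 (insert('w')): buffer="wmbwwowyk" (len 9), cursors c1@1 c3@4 c2@7, authorship 1..3..2..
After op 3 (insert('v')): buffer="wvmbwvwowvyk" (len 12), cursors c1@2 c3@6 c2@10, authorship 11..33..22..
After op 4 (move_left): buffer="wvmbwvwowvyk" (len 12), cursors c1@1 c3@5 c2@9, authorship 11..33..22..
After op 5 (delete): buffer="vmbvwovyk" (len 9), cursors c1@0 c3@3 c2@6, authorship 1..3..2..
After op 6 (move_right): buffer="vmbvwovyk" (len 9), cursors c1@1 c3@4 c2@7, authorship 1..3..2..
After op 7 (move_right): buffer="vmbvwovyk" (len 9), cursors c1@2 c3@5 c2@8, authorship 1..3..2..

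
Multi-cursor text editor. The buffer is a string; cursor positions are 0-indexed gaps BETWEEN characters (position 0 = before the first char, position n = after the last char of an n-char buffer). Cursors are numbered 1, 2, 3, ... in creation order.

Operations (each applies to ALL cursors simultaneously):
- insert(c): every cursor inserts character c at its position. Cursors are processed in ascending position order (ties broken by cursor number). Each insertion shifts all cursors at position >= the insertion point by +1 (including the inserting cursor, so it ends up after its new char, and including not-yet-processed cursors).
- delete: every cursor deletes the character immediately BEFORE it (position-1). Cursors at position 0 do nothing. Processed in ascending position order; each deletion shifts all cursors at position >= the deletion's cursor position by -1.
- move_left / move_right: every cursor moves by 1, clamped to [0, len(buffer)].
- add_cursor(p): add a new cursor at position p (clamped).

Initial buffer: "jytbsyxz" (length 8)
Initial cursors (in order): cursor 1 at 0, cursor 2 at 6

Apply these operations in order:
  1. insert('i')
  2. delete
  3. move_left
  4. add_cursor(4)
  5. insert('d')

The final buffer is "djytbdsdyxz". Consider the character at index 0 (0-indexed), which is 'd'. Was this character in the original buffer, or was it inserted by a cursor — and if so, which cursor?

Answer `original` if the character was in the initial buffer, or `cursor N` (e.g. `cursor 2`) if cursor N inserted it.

After op 1 (insert('i')): buffer="ijytbsyixz" (len 10), cursors c1@1 c2@8, authorship 1......2..
After op 2 (delete): buffer="jytbsyxz" (len 8), cursors c1@0 c2@6, authorship ........
After op 3 (move_left): buffer="jytbsyxz" (len 8), cursors c1@0 c2@5, authorship ........
After op 4 (add_cursor(4)): buffer="jytbsyxz" (len 8), cursors c1@0 c3@4 c2@5, authorship ........
After op 5 (insert('d')): buffer="djytbdsdyxz" (len 11), cursors c1@1 c3@6 c2@8, authorship 1....3.2...
Authorship (.=original, N=cursor N): 1 . . . . 3 . 2 . . .
Index 0: author = 1

Answer: cursor 1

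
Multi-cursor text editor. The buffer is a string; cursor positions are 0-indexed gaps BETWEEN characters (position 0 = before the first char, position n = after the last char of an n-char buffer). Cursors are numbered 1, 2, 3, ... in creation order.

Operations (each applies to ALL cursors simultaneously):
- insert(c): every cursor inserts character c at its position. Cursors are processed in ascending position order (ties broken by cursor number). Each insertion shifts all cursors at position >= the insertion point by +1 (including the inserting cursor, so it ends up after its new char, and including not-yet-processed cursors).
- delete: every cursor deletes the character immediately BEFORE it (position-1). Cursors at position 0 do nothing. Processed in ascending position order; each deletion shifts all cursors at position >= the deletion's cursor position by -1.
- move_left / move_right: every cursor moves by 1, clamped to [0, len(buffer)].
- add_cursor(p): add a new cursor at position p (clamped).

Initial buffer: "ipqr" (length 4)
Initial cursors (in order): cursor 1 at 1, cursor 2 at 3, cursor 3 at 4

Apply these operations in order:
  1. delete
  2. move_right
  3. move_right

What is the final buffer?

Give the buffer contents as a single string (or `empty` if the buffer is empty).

After op 1 (delete): buffer="p" (len 1), cursors c1@0 c2@1 c3@1, authorship .
After op 2 (move_right): buffer="p" (len 1), cursors c1@1 c2@1 c3@1, authorship .
After op 3 (move_right): buffer="p" (len 1), cursors c1@1 c2@1 c3@1, authorship .

Answer: p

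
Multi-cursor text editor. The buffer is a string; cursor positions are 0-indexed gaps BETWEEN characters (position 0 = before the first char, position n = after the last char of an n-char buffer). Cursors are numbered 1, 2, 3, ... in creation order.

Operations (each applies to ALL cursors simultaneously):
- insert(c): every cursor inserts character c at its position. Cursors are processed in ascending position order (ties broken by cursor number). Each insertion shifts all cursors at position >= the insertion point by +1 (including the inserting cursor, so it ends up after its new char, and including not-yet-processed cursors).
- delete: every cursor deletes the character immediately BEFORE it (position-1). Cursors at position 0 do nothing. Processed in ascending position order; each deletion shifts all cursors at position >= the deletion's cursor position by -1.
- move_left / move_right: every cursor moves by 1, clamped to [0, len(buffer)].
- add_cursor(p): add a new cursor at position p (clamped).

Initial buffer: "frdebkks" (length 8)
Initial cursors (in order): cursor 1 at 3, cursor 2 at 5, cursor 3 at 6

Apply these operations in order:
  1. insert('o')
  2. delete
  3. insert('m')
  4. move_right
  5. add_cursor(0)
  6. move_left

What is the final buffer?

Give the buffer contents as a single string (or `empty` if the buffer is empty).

After op 1 (insert('o')): buffer="frdoebokoks" (len 11), cursors c1@4 c2@7 c3@9, authorship ...1..2.3..
After op 2 (delete): buffer="frdebkks" (len 8), cursors c1@3 c2@5 c3@6, authorship ........
After op 3 (insert('m')): buffer="frdmebmkmks" (len 11), cursors c1@4 c2@7 c3@9, authorship ...1..2.3..
After op 4 (move_right): buffer="frdmebmkmks" (len 11), cursors c1@5 c2@8 c3@10, authorship ...1..2.3..
After op 5 (add_cursor(0)): buffer="frdmebmkmks" (len 11), cursors c4@0 c1@5 c2@8 c3@10, authorship ...1..2.3..
After op 6 (move_left): buffer="frdmebmkmks" (len 11), cursors c4@0 c1@4 c2@7 c3@9, authorship ...1..2.3..

Answer: frdmebmkmks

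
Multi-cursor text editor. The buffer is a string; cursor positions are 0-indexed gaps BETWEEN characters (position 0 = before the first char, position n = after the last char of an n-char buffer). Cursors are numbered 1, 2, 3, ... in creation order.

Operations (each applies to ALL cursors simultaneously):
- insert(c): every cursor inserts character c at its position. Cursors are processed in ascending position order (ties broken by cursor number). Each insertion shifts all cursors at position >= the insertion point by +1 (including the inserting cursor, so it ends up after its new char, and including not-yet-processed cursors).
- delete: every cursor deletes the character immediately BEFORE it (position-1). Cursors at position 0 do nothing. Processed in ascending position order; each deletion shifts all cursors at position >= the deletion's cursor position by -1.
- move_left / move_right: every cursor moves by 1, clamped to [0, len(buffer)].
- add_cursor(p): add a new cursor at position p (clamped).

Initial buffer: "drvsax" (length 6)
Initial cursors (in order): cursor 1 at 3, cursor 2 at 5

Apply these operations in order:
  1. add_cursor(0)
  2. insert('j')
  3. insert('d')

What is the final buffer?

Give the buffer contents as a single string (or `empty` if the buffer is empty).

After op 1 (add_cursor(0)): buffer="drvsax" (len 6), cursors c3@0 c1@3 c2@5, authorship ......
After op 2 (insert('j')): buffer="jdrvjsajx" (len 9), cursors c3@1 c1@5 c2@8, authorship 3...1..2.
After op 3 (insert('d')): buffer="jddrvjdsajdx" (len 12), cursors c3@2 c1@7 c2@11, authorship 33...11..22.

Answer: jddrvjdsajdx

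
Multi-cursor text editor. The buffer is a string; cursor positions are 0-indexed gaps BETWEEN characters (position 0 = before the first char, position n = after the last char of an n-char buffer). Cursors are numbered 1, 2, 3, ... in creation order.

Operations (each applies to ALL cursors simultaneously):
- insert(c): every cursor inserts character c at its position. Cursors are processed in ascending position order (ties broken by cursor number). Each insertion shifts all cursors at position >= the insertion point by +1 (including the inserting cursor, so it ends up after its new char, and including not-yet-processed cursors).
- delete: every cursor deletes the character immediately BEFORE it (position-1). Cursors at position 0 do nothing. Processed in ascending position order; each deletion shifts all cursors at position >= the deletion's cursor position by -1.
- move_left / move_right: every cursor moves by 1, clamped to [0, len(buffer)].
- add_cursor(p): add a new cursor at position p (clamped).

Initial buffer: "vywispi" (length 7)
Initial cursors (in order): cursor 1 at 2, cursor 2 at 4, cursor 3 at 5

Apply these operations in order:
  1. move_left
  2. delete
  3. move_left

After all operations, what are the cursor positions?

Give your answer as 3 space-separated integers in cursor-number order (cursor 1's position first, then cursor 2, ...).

After op 1 (move_left): buffer="vywispi" (len 7), cursors c1@1 c2@3 c3@4, authorship .......
After op 2 (delete): buffer="yspi" (len 4), cursors c1@0 c2@1 c3@1, authorship ....
After op 3 (move_left): buffer="yspi" (len 4), cursors c1@0 c2@0 c3@0, authorship ....

Answer: 0 0 0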